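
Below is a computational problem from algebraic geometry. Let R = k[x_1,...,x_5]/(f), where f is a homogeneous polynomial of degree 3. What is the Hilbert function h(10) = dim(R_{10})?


For R = k[x_1,...,x_n]/(f) with f homogeneous of degree e:
The Hilbert series is (1 - t^e)/(1 - t)^n.
So h(d) = C(d+n-1, n-1) - C(d-e+n-1, n-1) for d >= e.
With n=5, e=3, d=10:
C(10+5-1, 5-1) = C(14, 4) = 1001
C(10-3+5-1, 5-1) = C(11, 4) = 330
h(10) = 1001 - 330 = 671

671


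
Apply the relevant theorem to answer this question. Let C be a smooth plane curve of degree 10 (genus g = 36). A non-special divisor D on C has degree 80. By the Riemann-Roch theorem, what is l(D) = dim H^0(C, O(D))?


First, compute the genus of a smooth plane curve of degree 10:
g = (d-1)(d-2)/2 = (10-1)(10-2)/2 = 36
For a non-special divisor D (i.e., h^1(D) = 0), Riemann-Roch gives:
l(D) = deg(D) - g + 1
Since deg(D) = 80 >= 2g - 1 = 71, D is non-special.
l(D) = 80 - 36 + 1 = 45

45


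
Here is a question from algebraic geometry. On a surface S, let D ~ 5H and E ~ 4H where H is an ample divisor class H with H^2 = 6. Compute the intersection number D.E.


Using bilinearity of the intersection pairing on a surface S:
(aH).(bH) = ab * (H.H)
We have H^2 = 6.
D.E = (5H).(4H) = 5*4*6
= 20*6
= 120

120


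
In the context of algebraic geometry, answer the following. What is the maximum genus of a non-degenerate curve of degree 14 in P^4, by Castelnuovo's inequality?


Castelnuovo's bound: write d - 1 = m(r-1) + epsilon with 0 <= epsilon < r-1.
d - 1 = 14 - 1 = 13
r - 1 = 4 - 1 = 3
13 = 4*3 + 1, so m = 4, epsilon = 1
pi(d, r) = m(m-1)(r-1)/2 + m*epsilon
= 4*3*3/2 + 4*1
= 36/2 + 4
= 18 + 4 = 22

22


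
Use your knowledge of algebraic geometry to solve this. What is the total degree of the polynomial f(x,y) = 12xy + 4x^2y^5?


Examine each term for its total degree (sum of exponents).
  Term '12xy' has total degree 1+1 = 2.
  Term '4x^2y^5' has total degree 2+5 = 7.
The maximum total degree among all terms is 7.

7


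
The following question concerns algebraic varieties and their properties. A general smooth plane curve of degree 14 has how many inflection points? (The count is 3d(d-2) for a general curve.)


For a general smooth plane curve C of degree d, the inflection points are
the intersection of C with its Hessian curve, which has degree 3(d-2).
By Bezout, the total intersection number is d * 3(d-2) = 14 * 36 = 504.
For a general curve every flex is ordinary, so each contributes
multiplicity 1 to C·Hess(C), and the number of distinct inflection
points is 3d(d-2).
Inflection points = 3*14*(14-2) = 3*14*12 = 504

504


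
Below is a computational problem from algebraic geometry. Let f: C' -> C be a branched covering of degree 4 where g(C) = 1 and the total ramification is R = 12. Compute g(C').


Riemann-Hurwitz formula: 2g' - 2 = d(2g - 2) + R
Given: d = 4, g = 1, R = 12
2g' - 2 = 4*(2*1 - 2) + 12
2g' - 2 = 4*0 + 12
2g' - 2 = 0 + 12 = 12
2g' = 14
g' = 7

7


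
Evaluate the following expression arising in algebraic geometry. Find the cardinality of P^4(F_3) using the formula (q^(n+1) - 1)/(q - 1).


P^4(F_3) has (q^(n+1) - 1)/(q - 1) points.
= 3^4 + 3^3 + 3^2 + 3^1 + 3^0
= 81 + 27 + 9 + 3 + 1
= 121

121


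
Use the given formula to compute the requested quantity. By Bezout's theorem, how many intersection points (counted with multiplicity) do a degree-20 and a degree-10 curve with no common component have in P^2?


Bezout's theorem states the intersection count equals the product of degrees.
Intersection count = 20 * 10 = 200

200


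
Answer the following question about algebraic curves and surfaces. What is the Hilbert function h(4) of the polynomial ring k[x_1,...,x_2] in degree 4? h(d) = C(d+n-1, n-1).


The Hilbert function for the polynomial ring in 2 variables is:
h(d) = C(d+n-1, n-1)
h(4) = C(4+2-1, 2-1) = C(5, 1)
= 5! / (1! * 4!)
= 5

5


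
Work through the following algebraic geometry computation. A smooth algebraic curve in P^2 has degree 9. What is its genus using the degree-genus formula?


Using the genus formula for smooth plane curves:
g = (d-1)(d-2)/2
g = (9-1)(9-2)/2
g = 8*7/2
g = 56/2 = 28

28


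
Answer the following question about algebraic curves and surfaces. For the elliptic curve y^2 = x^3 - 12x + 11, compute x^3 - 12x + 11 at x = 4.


Compute x^3 - 12x + 11 at x = 4:
x^3 = 4^3 = 64
(-12)*x = (-12)*4 = -48
Sum: 64 - 48 + 11 = 27

27


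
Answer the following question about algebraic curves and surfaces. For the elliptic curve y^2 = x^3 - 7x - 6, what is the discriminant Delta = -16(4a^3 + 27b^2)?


Compute each component:
4a^3 = 4*(-7)^3 = 4*(-343) = -1372
27b^2 = 27*(-6)^2 = 27*36 = 972
4a^3 + 27b^2 = -1372 + 972 = -400
Delta = -16*(-400) = 6400

6400


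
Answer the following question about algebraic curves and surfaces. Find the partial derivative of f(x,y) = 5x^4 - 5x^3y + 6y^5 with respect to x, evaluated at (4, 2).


df/dx = 4*5*x^3 + 3*(-5)*x^2*y
At (4,2): 4*5*4^3 + 3*(-5)*4^2*2
= 1280 - 480
= 800

800


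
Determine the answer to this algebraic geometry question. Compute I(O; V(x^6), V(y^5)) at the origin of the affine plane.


The intersection multiplicity of V(x^a) and V(y^b) at the origin is:
I(O; V(x^6), V(y^5)) = dim_k(k[x,y]/(x^6, y^5))
A basis for k[x,y]/(x^6, y^5) is the set of monomials x^i * y^j
where 0 <= i < 6 and 0 <= j < 5.
The number of such monomials is 6 * 5 = 30

30


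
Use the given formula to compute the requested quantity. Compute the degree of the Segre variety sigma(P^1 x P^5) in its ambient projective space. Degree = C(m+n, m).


The degree of the Segre variety P^1 x P^5 is C(m+n, m).
= C(6, 1)
= 6

6


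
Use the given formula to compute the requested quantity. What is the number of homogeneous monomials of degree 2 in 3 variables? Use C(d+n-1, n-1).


The number of degree-2 monomials in 3 variables is C(d+n-1, n-1).
= C(2+3-1, 3-1) = C(4, 2)
= 6

6


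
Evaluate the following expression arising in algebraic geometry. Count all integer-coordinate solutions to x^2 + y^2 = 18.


Systematically check integer values of x where x^2 <= 18.
For each valid x, check if 18 - x^2 is a perfect square.
x=3: 18 - 9 = 9, sqrt = 3 (valid)
Total integer solutions found: 4

4


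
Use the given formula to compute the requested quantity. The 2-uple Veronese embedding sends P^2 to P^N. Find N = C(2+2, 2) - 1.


The Veronese embedding v_d: P^n -> P^N maps each point to all
degree-d monomials in n+1 homogeneous coordinates.
N = C(n+d, d) - 1
N = C(2+2, 2) - 1
N = C(4, 2) - 1
C(4, 2) = 6
N = 6 - 1 = 5

5


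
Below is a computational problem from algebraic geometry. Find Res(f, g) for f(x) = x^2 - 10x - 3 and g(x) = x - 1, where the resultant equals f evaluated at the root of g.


For Res(f, x - c), we evaluate f at x = c.
f(1) = 1^2 - 10*1 - 3
= 1 - 10 - 3
= -9 - 3 = -12
Res(f, g) = -12

-12


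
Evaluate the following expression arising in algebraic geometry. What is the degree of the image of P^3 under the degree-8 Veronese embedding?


The Veronese variety v_8(P^3) has degree d^r.
d^r = 8^3 = 512

512


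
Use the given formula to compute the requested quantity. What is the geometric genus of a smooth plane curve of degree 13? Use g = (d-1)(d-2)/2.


Using the genus formula for smooth plane curves:
g = (d-1)(d-2)/2
g = (13-1)(13-2)/2
g = 12*11/2
g = 132/2 = 66

66


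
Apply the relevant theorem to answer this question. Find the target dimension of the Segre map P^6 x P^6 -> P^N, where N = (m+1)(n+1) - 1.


The Segre embedding maps P^m x P^n into P^N via
all products of coordinates from each factor.
N = (m+1)(n+1) - 1
N = (6+1)(6+1) - 1
N = 7*7 - 1
N = 49 - 1 = 48

48


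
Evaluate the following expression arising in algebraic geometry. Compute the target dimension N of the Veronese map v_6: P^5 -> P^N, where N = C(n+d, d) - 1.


The Veronese embedding v_d: P^n -> P^N maps each point to all
degree-d monomials in n+1 homogeneous coordinates.
N = C(n+d, d) - 1
N = C(5+6, 6) - 1
N = C(11, 6) - 1
C(11, 6) = 462
N = 462 - 1 = 461

461


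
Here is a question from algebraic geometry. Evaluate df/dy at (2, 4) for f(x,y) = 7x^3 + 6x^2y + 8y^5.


df/dy = 6*x^2 + 5*8*y^4
At (2,4): 6*2^2 + 5*8*4^4
= 24 + 10240
= 10264

10264


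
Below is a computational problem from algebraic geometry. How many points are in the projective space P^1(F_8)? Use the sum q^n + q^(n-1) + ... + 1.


P^1(F_8) has (q^(n+1) - 1)/(q - 1) points.
= 8^1 + 8^0
= 8 + 1
= 9

9


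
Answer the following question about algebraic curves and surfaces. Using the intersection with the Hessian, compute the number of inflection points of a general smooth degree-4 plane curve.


For a general smooth plane curve C of degree d, the inflection points are
the intersection of C with its Hessian curve, which has degree 3(d-2).
By Bezout, the total intersection number is d * 3(d-2) = 4 * 6 = 24.
For a general curve every flex is ordinary, so each contributes
multiplicity 1 to C·Hess(C), and the number of distinct inflection
points is 3d(d-2).
Inflection points = 3*4*(4-2) = 3*4*2 = 24

24


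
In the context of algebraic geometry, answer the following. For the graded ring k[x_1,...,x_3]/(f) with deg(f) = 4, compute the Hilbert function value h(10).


For R = k[x_1,...,x_n]/(f) with f homogeneous of degree e:
The Hilbert series is (1 - t^e)/(1 - t)^n.
So h(d) = C(d+n-1, n-1) - C(d-e+n-1, n-1) for d >= e.
With n=3, e=4, d=10:
C(10+3-1, 3-1) = C(12, 2) = 66
C(10-4+3-1, 3-1) = C(8, 2) = 28
h(10) = 66 - 28 = 38

38


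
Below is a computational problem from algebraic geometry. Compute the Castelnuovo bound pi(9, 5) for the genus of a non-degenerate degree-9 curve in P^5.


Castelnuovo's bound: write d - 1 = m(r-1) + epsilon with 0 <= epsilon < r-1.
d - 1 = 9 - 1 = 8
r - 1 = 5 - 1 = 4
8 = 2*4 + 0, so m = 2, epsilon = 0
pi(d, r) = m(m-1)(r-1)/2 + m*epsilon
= 2*1*4/2 + 2*0
= 8/2 + 0
= 4 + 0 = 4

4


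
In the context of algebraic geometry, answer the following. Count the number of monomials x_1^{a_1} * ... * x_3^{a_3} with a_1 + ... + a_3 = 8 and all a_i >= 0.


The number of degree-8 monomials in 3 variables is C(d+n-1, n-1).
= C(8+3-1, 3-1) = C(10, 2)
= 45

45


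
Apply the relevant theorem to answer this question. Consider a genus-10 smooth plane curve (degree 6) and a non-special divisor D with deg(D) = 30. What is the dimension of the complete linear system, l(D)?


First, compute the genus of a smooth plane curve of degree 6:
g = (d-1)(d-2)/2 = (6-1)(6-2)/2 = 10
For a non-special divisor D (i.e., h^1(D) = 0), Riemann-Roch gives:
l(D) = deg(D) - g + 1
Since deg(D) = 30 >= 2g - 1 = 19, D is non-special.
l(D) = 30 - 10 + 1 = 21

21


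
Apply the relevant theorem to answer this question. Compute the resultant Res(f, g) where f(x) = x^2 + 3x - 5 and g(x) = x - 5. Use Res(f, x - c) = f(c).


For Res(f, x - c), we evaluate f at x = c.
f(5) = 5^2 + 3*5 - 5
= 25 + 15 - 5
= 40 - 5 = 35
Res(f, g) = 35

35


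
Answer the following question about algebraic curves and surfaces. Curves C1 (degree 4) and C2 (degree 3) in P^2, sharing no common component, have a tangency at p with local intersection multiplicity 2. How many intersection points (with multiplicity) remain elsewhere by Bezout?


By Bezout's theorem, the total intersection number is d1 * d2.
Total = 4 * 3 = 12
Intersection multiplicity at p = 2
Remaining intersections = 12 - 2 = 10

10


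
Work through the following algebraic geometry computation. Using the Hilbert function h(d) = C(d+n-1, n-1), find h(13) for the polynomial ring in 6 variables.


The Hilbert function for the polynomial ring in 6 variables is:
h(d) = C(d+n-1, n-1)
h(13) = C(13+6-1, 6-1) = C(18, 5)
= 18! / (5! * 13!)
= 8568

8568


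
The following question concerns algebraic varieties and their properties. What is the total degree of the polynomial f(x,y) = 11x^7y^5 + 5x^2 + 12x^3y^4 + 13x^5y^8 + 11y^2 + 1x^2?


Examine each term for its total degree (sum of exponents).
  Term '11x^7y^5' has total degree 7+5 = 12.
  Term '5x^2' has total degree 2+0 = 2.
  Term '12x^3y^4' has total degree 3+4 = 7.
  Term '13x^5y^8' has total degree 5+8 = 13.
  Term '11y^2' has total degree 0+2 = 2.
  Term '1x^2' has total degree 2+0 = 2.
The maximum total degree among all terms is 13.

13


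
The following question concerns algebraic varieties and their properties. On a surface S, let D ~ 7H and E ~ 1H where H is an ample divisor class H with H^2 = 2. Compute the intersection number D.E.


Using bilinearity of the intersection pairing on a surface S:
(aH).(bH) = ab * (H.H)
We have H^2 = 2.
D.E = (7H).(1H) = 7*1*2
= 7*2
= 14

14


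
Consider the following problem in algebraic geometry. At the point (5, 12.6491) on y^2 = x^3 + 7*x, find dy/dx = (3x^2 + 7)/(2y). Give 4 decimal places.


Using implicit differentiation of y^2 = x^3 + 7*x:
2y * dy/dx = 3x^2 + 7
dy/dx = (3x^2 + 7)/(2y)
Numerator: 3*5^2 + 7 = 82
Denominator: 2*12.6491 = 25.2982
dy/dx = 82/25.2982 = 3.2413

3.2413


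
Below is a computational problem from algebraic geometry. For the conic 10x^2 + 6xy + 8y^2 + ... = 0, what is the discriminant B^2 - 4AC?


The discriminant of a conic Ax^2 + Bxy + Cy^2 + ... = 0 is B^2 - 4AC.
B^2 = 6^2 = 36
4AC = 4*10*8 = 320
Discriminant = 36 - 320 = -284

-284


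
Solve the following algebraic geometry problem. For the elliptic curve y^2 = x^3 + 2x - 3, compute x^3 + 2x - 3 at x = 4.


Compute x^3 + 2x - 3 at x = 4:
x^3 = 4^3 = 64
2*x = 2*4 = 8
Sum: 64 + 8 - 3 = 69

69


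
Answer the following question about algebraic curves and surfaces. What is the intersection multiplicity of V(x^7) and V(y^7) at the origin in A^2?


The intersection multiplicity of V(x^a) and V(y^b) at the origin is:
I(O; V(x^7), V(y^7)) = dim_k(k[x,y]/(x^7, y^7))
A basis for k[x,y]/(x^7, y^7) is the set of monomials x^i * y^j
where 0 <= i < 7 and 0 <= j < 7.
The number of such monomials is 7 * 7 = 49

49


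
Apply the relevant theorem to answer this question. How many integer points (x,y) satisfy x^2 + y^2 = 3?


Systematically check integer values of x where x^2 <= 3.
For each valid x, check if 3 - x^2 is a perfect square.
Total integer solutions found: 0

0


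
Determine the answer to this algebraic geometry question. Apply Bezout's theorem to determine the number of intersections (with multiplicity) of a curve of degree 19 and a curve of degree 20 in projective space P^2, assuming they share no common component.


Bezout's theorem states the intersection count equals the product of degrees.
Intersection count = 19 * 20 = 380

380


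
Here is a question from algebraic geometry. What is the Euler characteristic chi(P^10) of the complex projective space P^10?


The complex projective space P^10 has one cell in each even real dimension 0, 2, ..., 20.
The cohomology groups are H^{2k}(P^10) = Z for k = 0,...,10, and 0 otherwise.
Euler characteristic = sum of Betti numbers = 1 per even-dimensional cohomology group.
chi(P^10) = 10 + 1 = 11

11


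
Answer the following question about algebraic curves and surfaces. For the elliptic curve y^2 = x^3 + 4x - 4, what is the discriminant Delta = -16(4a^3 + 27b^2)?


Compute each component:
4a^3 = 4*4^3 = 4*64 = 256
27b^2 = 27*(-4)^2 = 27*16 = 432
4a^3 + 27b^2 = 256 + 432 = 688
Delta = -16*688 = -11008

-11008


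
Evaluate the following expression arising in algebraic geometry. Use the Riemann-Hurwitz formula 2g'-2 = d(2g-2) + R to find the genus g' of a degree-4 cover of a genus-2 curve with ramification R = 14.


Riemann-Hurwitz formula: 2g' - 2 = d(2g - 2) + R
Given: d = 4, g = 2, R = 14
2g' - 2 = 4*(2*2 - 2) + 14
2g' - 2 = 4*2 + 14
2g' - 2 = 8 + 14 = 22
2g' = 24
g' = 12

12


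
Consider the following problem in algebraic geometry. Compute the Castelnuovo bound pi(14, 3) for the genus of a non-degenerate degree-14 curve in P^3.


Castelnuovo's bound: write d - 1 = m(r-1) + epsilon with 0 <= epsilon < r-1.
d - 1 = 14 - 1 = 13
r - 1 = 3 - 1 = 2
13 = 6*2 + 1, so m = 6, epsilon = 1
pi(d, r) = m(m-1)(r-1)/2 + m*epsilon
= 6*5*2/2 + 6*1
= 60/2 + 6
= 30 + 6 = 36

36


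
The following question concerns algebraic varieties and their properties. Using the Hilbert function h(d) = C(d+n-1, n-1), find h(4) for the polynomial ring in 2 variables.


The Hilbert function for the polynomial ring in 2 variables is:
h(d) = C(d+n-1, n-1)
h(4) = C(4+2-1, 2-1) = C(5, 1)
= 5! / (1! * 4!)
= 5

5


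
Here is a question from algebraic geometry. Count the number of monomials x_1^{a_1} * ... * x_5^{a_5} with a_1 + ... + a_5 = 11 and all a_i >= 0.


The number of degree-11 monomials in 5 variables is C(d+n-1, n-1).
= C(11+5-1, 5-1) = C(15, 4)
= 1365

1365


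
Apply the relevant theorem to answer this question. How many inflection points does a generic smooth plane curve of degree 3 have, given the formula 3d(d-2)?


For a general smooth plane curve C of degree d, the inflection points are
the intersection of C with its Hessian curve, which has degree 3(d-2).
By Bezout, the total intersection number is d * 3(d-2) = 3 * 3 = 9.
For a general curve every flex is ordinary, so each contributes
multiplicity 1 to C·Hess(C), and the number of distinct inflection
points is 3d(d-2).
Inflection points = 3*3*(3-2) = 3*3*1 = 9

9


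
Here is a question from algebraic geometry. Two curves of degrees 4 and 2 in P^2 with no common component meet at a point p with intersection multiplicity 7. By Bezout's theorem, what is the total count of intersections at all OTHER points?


By Bezout's theorem, the total intersection number is d1 * d2.
Total = 4 * 2 = 8
Intersection multiplicity at p = 7
Remaining intersections = 8 - 7 = 1

1


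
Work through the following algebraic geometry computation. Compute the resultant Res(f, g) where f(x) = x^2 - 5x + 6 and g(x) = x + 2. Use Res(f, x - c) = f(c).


For Res(f, x - c), we evaluate f at x = c.
f(-2) = (-2)^2 - 5*(-2) + 6
= 4 + 10 + 6
= 14 + 6 = 20
Res(f, g) = 20

20


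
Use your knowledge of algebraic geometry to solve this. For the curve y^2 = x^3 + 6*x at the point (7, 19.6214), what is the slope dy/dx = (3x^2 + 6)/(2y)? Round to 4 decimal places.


Using implicit differentiation of y^2 = x^3 + 6*x:
2y * dy/dx = 3x^2 + 6
dy/dx = (3x^2 + 6)/(2y)
Numerator: 3*7^2 + 6 = 153
Denominator: 2*19.6214 = 39.2428
dy/dx = 153/39.2428 = 3.8988

3.8988


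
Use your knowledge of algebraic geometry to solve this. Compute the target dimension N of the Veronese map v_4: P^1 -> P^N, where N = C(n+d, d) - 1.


The Veronese embedding v_d: P^n -> P^N maps each point to all
degree-d monomials in n+1 homogeneous coordinates.
N = C(n+d, d) - 1
N = C(1+4, 4) - 1
N = C(5, 4) - 1
C(5, 4) = 5
N = 5 - 1 = 4

4


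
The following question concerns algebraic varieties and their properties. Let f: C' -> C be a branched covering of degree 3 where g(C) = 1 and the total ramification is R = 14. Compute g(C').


Riemann-Hurwitz formula: 2g' - 2 = d(2g - 2) + R
Given: d = 3, g = 1, R = 14
2g' - 2 = 3*(2*1 - 2) + 14
2g' - 2 = 3*0 + 14
2g' - 2 = 0 + 14 = 14
2g' = 16
g' = 8

8


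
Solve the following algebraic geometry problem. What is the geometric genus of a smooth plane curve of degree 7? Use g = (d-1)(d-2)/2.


Using the genus formula for smooth plane curves:
g = (d-1)(d-2)/2
g = (7-1)(7-2)/2
g = 6*5/2
g = 30/2 = 15

15


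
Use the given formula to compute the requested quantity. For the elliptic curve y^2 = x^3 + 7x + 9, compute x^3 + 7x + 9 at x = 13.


Compute x^3 + 7x + 9 at x = 13:
x^3 = 13^3 = 2197
7*x = 7*13 = 91
Sum: 2197 + 91 + 9 = 2297

2297


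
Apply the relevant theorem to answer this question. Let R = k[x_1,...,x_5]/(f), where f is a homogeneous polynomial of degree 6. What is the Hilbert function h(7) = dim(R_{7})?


For R = k[x_1,...,x_n]/(f) with f homogeneous of degree e:
The Hilbert series is (1 - t^e)/(1 - t)^n.
So h(d) = C(d+n-1, n-1) - C(d-e+n-1, n-1) for d >= e.
With n=5, e=6, d=7:
C(7+5-1, 5-1) = C(11, 4) = 330
C(7-6+5-1, 5-1) = C(5, 4) = 5
h(7) = 330 - 5 = 325

325


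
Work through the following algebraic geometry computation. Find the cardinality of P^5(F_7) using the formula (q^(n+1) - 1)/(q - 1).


P^5(F_7) has (q^(n+1) - 1)/(q - 1) points.
= 7^5 + 7^4 + 7^3 + 7^2 + 7^1 + 7^0
= 16807 + 2401 + 343 + 49 + 7 + 1
= 19608

19608


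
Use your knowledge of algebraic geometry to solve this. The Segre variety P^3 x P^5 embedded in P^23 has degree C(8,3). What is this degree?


The degree of the Segre variety P^3 x P^5 is C(m+n, m).
= C(8, 3)
= 56

56


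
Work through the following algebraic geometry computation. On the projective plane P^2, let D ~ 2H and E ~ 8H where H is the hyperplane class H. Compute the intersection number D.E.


Using bilinearity of the intersection pairing on the projective plane P^2:
(aH).(bH) = ab * (H.H)
We have H^2 = 1 (Bezout).
D.E = (2H).(8H) = 2*8*1
= 16*1
= 16

16


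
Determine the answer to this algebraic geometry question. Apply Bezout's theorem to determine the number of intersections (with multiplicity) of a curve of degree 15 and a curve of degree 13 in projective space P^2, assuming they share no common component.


Bezout's theorem states the intersection count equals the product of degrees.
Intersection count = 15 * 13 = 195

195


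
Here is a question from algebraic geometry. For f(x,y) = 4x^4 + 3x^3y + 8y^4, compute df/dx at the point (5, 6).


df/dx = 4*4*x^3 + 3*3*x^2*y
At (5,6): 4*4*5^3 + 3*3*5^2*6
= 2000 + 1350
= 3350

3350


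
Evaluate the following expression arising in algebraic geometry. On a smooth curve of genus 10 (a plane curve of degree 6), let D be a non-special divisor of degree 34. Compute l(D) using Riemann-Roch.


First, compute the genus of a smooth plane curve of degree 6:
g = (d-1)(d-2)/2 = (6-1)(6-2)/2 = 10
For a non-special divisor D (i.e., h^1(D) = 0), Riemann-Roch gives:
l(D) = deg(D) - g + 1
Since deg(D) = 34 >= 2g - 1 = 19, D is non-special.
l(D) = 34 - 10 + 1 = 25

25


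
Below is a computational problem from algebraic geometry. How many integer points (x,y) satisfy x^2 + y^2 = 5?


Systematically check integer values of x where x^2 <= 5.
For each valid x, check if 5 - x^2 is a perfect square.
x=1: 5 - 1 = 4, sqrt = 2 (valid)
x=2: 5 - 4 = 1, sqrt = 1 (valid)
Total integer solutions found: 8

8


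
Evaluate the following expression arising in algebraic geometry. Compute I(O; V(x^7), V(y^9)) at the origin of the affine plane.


The intersection multiplicity of V(x^a) and V(y^b) at the origin is:
I(O; V(x^7), V(y^9)) = dim_k(k[x,y]/(x^7, y^9))
A basis for k[x,y]/(x^7, y^9) is the set of monomials x^i * y^j
where 0 <= i < 7 and 0 <= j < 9.
The number of such monomials is 7 * 9 = 63

63


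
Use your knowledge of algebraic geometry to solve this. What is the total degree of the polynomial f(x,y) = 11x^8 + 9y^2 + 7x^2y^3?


Examine each term for its total degree (sum of exponents).
  Term '11x^8' has total degree 8+0 = 8.
  Term '9y^2' has total degree 0+2 = 2.
  Term '7x^2y^3' has total degree 2+3 = 5.
The maximum total degree among all terms is 8.

8


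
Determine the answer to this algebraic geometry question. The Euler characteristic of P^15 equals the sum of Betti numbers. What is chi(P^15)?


The complex projective space P^15 has one cell in each even real dimension 0, 2, ..., 30.
The cohomology groups are H^{2k}(P^15) = Z for k = 0,...,15, and 0 otherwise.
Euler characteristic = sum of Betti numbers = 1 per even-dimensional cohomology group.
chi(P^15) = 15 + 1 = 16

16


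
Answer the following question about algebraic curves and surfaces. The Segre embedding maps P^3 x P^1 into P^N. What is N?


The Segre embedding maps P^m x P^n into P^N via
all products of coordinates from each factor.
N = (m+1)(n+1) - 1
N = (3+1)(1+1) - 1
N = 4*2 - 1
N = 8 - 1 = 7

7


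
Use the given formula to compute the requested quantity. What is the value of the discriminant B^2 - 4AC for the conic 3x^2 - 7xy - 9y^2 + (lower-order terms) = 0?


The discriminant of a conic Ax^2 + Bxy + Cy^2 + ... = 0 is B^2 - 4AC.
B^2 = (-7)^2 = 49
4AC = 4*3*(-9) = -108
Discriminant = 49 + 108 = 157

157


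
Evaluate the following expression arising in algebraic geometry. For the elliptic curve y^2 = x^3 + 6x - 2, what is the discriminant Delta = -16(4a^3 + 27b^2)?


Compute each component:
4a^3 = 4*6^3 = 4*216 = 864
27b^2 = 27*(-2)^2 = 27*4 = 108
4a^3 + 27b^2 = 864 + 108 = 972
Delta = -16*972 = -15552

-15552


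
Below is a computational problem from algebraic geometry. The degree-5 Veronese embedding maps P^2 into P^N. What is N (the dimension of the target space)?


The Veronese embedding v_d: P^n -> P^N maps each point to all
degree-d monomials in n+1 homogeneous coordinates.
N = C(n+d, d) - 1
N = C(2+5, 5) - 1
N = C(7, 5) - 1
C(7, 5) = 21
N = 21 - 1 = 20

20


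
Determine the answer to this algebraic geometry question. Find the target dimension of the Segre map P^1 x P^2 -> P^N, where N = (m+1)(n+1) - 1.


The Segre embedding maps P^m x P^n into P^N via
all products of coordinates from each factor.
N = (m+1)(n+1) - 1
N = (1+1)(2+1) - 1
N = 2*3 - 1
N = 6 - 1 = 5

5


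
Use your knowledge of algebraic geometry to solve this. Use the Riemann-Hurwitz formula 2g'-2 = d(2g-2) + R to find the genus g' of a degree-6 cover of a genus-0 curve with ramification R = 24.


Riemann-Hurwitz formula: 2g' - 2 = d(2g - 2) + R
Given: d = 6, g = 0, R = 24
2g' - 2 = 6*(2*0 - 2) + 24
2g' - 2 = 6*(-2) + 24
2g' - 2 = -12 + 24 = 12
2g' = 14
g' = 7

7


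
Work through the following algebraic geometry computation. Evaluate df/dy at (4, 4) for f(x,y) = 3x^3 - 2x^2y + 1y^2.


df/dy = (-2)*x^2 + 2*1*y^1
At (4,4): (-2)*4^2 + 2*1*4^1
= -32 + 8
= -24

-24


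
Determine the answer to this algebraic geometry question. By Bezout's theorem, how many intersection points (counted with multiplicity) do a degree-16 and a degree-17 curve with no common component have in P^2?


Bezout's theorem states the intersection count equals the product of degrees.
Intersection count = 16 * 17 = 272

272


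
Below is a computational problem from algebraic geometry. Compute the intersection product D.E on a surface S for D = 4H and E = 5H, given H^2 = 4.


Using bilinearity of the intersection pairing on a surface S:
(aH).(bH) = ab * (H.H)
We have H^2 = 4.
D.E = (4H).(5H) = 4*5*4
= 20*4
= 80

80


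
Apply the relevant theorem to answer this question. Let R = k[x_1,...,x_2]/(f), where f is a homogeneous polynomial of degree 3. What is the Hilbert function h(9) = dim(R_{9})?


For R = k[x_1,...,x_n]/(f) with f homogeneous of degree e:
The Hilbert series is (1 - t^e)/(1 - t)^n.
So h(d) = C(d+n-1, n-1) - C(d-e+n-1, n-1) for d >= e.
With n=2, e=3, d=9:
C(9+2-1, 2-1) = C(10, 1) = 10
C(9-3+2-1, 2-1) = C(7, 1) = 7
h(9) = 10 - 7 = 3

3


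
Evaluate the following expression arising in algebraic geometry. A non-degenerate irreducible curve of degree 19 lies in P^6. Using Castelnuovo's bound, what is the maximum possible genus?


Castelnuovo's bound: write d - 1 = m(r-1) + epsilon with 0 <= epsilon < r-1.
d - 1 = 19 - 1 = 18
r - 1 = 6 - 1 = 5
18 = 3*5 + 3, so m = 3, epsilon = 3
pi(d, r) = m(m-1)(r-1)/2 + m*epsilon
= 3*2*5/2 + 3*3
= 30/2 + 9
= 15 + 9 = 24

24


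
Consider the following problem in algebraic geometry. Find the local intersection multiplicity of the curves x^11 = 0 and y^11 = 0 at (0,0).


The intersection multiplicity of V(x^a) and V(y^b) at the origin is:
I(O; V(x^11), V(y^11)) = dim_k(k[x,y]/(x^11, y^11))
A basis for k[x,y]/(x^11, y^11) is the set of monomials x^i * y^j
where 0 <= i < 11 and 0 <= j < 11.
The number of such monomials is 11 * 11 = 121

121


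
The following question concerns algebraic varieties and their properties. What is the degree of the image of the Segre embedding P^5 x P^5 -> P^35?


The degree of the Segre variety P^5 x P^5 is C(m+n, m).
= C(10, 5)
= 252

252


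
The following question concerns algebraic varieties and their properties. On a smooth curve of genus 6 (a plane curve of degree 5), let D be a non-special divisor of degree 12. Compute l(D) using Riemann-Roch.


First, compute the genus of a smooth plane curve of degree 5:
g = (d-1)(d-2)/2 = (5-1)(5-2)/2 = 6
For a non-special divisor D (i.e., h^1(D) = 0), Riemann-Roch gives:
l(D) = deg(D) - g + 1
Since deg(D) = 12 >= 2g - 1 = 11, D is non-special.
l(D) = 12 - 6 + 1 = 7

7


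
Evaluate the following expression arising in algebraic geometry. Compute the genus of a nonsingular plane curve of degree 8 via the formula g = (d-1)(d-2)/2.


Using the genus formula for smooth plane curves:
g = (d-1)(d-2)/2
g = (8-1)(8-2)/2
g = 7*6/2
g = 42/2 = 21

21


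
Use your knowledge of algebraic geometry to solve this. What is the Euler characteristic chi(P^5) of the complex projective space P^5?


The complex projective space P^5 has one cell in each even real dimension 0, 2, ..., 10.
The cohomology groups are H^{2k}(P^5) = Z for k = 0,...,5, and 0 otherwise.
Euler characteristic = sum of Betti numbers = 1 per even-dimensional cohomology group.
chi(P^5) = 5 + 1 = 6

6


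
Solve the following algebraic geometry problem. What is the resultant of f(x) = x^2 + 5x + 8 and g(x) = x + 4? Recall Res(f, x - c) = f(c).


For Res(f, x - c), we evaluate f at x = c.
f(-4) = (-4)^2 + 5*(-4) + 8
= 16 - 20 + 8
= -4 + 8 = 4
Res(f, g) = 4

4


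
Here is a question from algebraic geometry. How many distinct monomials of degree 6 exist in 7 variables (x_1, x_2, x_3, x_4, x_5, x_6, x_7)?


The number of degree-6 monomials in 7 variables is C(d+n-1, n-1).
= C(6+7-1, 7-1) = C(12, 6)
= 924

924


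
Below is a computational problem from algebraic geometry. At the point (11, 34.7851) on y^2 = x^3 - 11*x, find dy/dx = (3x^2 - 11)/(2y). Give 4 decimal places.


Using implicit differentiation of y^2 = x^3 - 11*x:
2y * dy/dx = 3x^2 - 11
dy/dx = (3x^2 - 11)/(2y)
Numerator: 3*11^2 - 11 = 352
Denominator: 2*34.7851 = 69.5702
dy/dx = 352/69.5702 = 5.0596

5.0596


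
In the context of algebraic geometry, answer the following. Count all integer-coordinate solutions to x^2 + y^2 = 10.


Systematically check integer values of x where x^2 <= 10.
For each valid x, check if 10 - x^2 is a perfect square.
x=1: 10 - 1 = 9, sqrt = 3 (valid)
x=3: 10 - 9 = 1, sqrt = 1 (valid)
Total integer solutions found: 8

8


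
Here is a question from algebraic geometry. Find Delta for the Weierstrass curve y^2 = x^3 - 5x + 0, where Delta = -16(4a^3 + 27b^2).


Compute each component:
4a^3 = 4*(-5)^3 = 4*(-125) = -500
27b^2 = 27*0^2 = 27*0 = 0
4a^3 + 27b^2 = -500 + 0 = -500
Delta = -16*(-500) = 8000

8000


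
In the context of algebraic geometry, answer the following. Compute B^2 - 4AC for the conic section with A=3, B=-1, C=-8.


The discriminant of a conic Ax^2 + Bxy + Cy^2 + ... = 0 is B^2 - 4AC.
B^2 = (-1)^2 = 1
4AC = 4*3*(-8) = -96
Discriminant = 1 + 96 = 97

97


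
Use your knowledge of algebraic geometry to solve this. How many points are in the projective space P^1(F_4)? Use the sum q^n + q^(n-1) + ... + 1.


P^1(F_4) has (q^(n+1) - 1)/(q - 1) points.
= 4^1 + 4^0
= 4 + 1
= 5

5


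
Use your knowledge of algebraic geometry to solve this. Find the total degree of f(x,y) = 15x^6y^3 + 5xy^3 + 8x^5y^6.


Examine each term for its total degree (sum of exponents).
  Term '15x^6y^3' has total degree 6+3 = 9.
  Term '5xy^3' has total degree 1+3 = 4.
  Term '8x^5y^6' has total degree 5+6 = 11.
The maximum total degree among all terms is 11.

11


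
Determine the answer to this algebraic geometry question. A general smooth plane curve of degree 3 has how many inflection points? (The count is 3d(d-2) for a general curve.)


For a general smooth plane curve C of degree d, the inflection points are
the intersection of C with its Hessian curve, which has degree 3(d-2).
By Bezout, the total intersection number is d * 3(d-2) = 3 * 3 = 9.
For a general curve every flex is ordinary, so each contributes
multiplicity 1 to C·Hess(C), and the number of distinct inflection
points is 3d(d-2).
Inflection points = 3*3*(3-2) = 3*3*1 = 9

9


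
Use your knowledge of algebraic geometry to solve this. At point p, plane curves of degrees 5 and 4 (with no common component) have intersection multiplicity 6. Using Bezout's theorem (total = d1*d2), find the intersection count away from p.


By Bezout's theorem, the total intersection number is d1 * d2.
Total = 5 * 4 = 20
Intersection multiplicity at p = 6
Remaining intersections = 20 - 6 = 14

14


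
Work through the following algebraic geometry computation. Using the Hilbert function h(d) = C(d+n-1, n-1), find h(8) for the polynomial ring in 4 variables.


The Hilbert function for the polynomial ring in 4 variables is:
h(d) = C(d+n-1, n-1)
h(8) = C(8+4-1, 4-1) = C(11, 3)
= 11! / (3! * 8!)
= 165

165


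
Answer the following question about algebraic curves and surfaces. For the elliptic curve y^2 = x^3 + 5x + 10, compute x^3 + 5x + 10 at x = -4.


Compute x^3 + 5x + 10 at x = -4:
x^3 = (-4)^3 = -64
5*x = 5*(-4) = -20
Sum: -64 - 20 + 10 = -74

-74


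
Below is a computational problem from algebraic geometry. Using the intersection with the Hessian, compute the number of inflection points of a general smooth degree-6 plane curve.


For a general smooth plane curve C of degree d, the inflection points are
the intersection of C with its Hessian curve, which has degree 3(d-2).
By Bezout, the total intersection number is d * 3(d-2) = 6 * 12 = 72.
For a general curve every flex is ordinary, so each contributes
multiplicity 1 to C·Hess(C), and the number of distinct inflection
points is 3d(d-2).
Inflection points = 3*6*(6-2) = 3*6*4 = 72

72


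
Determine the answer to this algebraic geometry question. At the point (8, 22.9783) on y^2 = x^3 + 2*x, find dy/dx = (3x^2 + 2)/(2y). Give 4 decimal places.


Using implicit differentiation of y^2 = x^3 + 2*x:
2y * dy/dx = 3x^2 + 2
dy/dx = (3x^2 + 2)/(2y)
Numerator: 3*8^2 + 2 = 194
Denominator: 2*22.9783 = 45.9566
dy/dx = 194/45.9566 = 4.2214

4.2214


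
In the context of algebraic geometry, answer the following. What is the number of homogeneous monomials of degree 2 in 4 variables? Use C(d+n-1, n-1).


The number of degree-2 monomials in 4 variables is C(d+n-1, n-1).
= C(2+4-1, 4-1) = C(5, 3)
= 10

10


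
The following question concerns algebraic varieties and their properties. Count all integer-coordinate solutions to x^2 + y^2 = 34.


Systematically check integer values of x where x^2 <= 34.
For each valid x, check if 34 - x^2 is a perfect square.
x=3: 34 - 9 = 25, sqrt = 5 (valid)
x=5: 34 - 25 = 9, sqrt = 3 (valid)
Total integer solutions found: 8

8


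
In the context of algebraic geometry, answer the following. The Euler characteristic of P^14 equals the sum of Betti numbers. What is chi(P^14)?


The complex projective space P^14 has one cell in each even real dimension 0, 2, ..., 28.
The cohomology groups are H^{2k}(P^14) = Z for k = 0,...,14, and 0 otherwise.
Euler characteristic = sum of Betti numbers = 1 per even-dimensional cohomology group.
chi(P^14) = 14 + 1 = 15

15


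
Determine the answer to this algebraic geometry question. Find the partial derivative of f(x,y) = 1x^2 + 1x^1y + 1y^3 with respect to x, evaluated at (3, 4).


df/dx = 2*1*x^1 + 1*1*x^0*y
At (3,4): 2*1*3^1 + 1*1*3^0*4
= 6 + 4
= 10

10


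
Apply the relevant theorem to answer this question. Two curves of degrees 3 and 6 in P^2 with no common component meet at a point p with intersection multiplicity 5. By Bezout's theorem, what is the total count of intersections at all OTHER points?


By Bezout's theorem, the total intersection number is d1 * d2.
Total = 3 * 6 = 18
Intersection multiplicity at p = 5
Remaining intersections = 18 - 5 = 13

13


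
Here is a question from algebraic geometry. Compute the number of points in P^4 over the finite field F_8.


P^4(F_8) has (q^(n+1) - 1)/(q - 1) points.
= 8^4 + 8^3 + 8^2 + 8^1 + 8^0
= 4096 + 512 + 64 + 8 + 1
= 4681

4681


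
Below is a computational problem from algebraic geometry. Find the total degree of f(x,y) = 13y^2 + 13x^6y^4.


Examine each term for its total degree (sum of exponents).
  Term '13y^2' has total degree 0+2 = 2.
  Term '13x^6y^4' has total degree 6+4 = 10.
The maximum total degree among all terms is 10.

10


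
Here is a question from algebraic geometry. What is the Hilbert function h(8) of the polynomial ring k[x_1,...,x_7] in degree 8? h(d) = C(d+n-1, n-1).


The Hilbert function for the polynomial ring in 7 variables is:
h(d) = C(d+n-1, n-1)
h(8) = C(8+7-1, 7-1) = C(14, 6)
= 14! / (6! * 8!)
= 3003

3003


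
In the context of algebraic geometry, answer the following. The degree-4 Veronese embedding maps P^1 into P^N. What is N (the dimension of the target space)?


The Veronese embedding v_d: P^n -> P^N maps each point to all
degree-d monomials in n+1 homogeneous coordinates.
N = C(n+d, d) - 1
N = C(1+4, 4) - 1
N = C(5, 4) - 1
C(5, 4) = 5
N = 5 - 1 = 4

4


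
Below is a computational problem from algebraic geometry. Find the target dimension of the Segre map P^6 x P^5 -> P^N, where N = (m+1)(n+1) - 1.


The Segre embedding maps P^m x P^n into P^N via
all products of coordinates from each factor.
N = (m+1)(n+1) - 1
N = (6+1)(5+1) - 1
N = 7*6 - 1
N = 42 - 1 = 41

41


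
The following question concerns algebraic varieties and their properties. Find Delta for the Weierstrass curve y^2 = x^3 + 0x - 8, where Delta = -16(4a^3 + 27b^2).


Compute each component:
4a^3 = 4*0^3 = 4*0 = 0
27b^2 = 27*(-8)^2 = 27*64 = 1728
4a^3 + 27b^2 = 0 + 1728 = 1728
Delta = -16*1728 = -27648

-27648


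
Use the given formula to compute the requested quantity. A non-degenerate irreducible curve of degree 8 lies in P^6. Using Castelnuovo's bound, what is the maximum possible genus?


Castelnuovo's bound: write d - 1 = m(r-1) + epsilon with 0 <= epsilon < r-1.
d - 1 = 8 - 1 = 7
r - 1 = 6 - 1 = 5
7 = 1*5 + 2, so m = 1, epsilon = 2
pi(d, r) = m(m-1)(r-1)/2 + m*epsilon
= 1*0*5/2 + 1*2
= 0/2 + 2
= 0 + 2 = 2

2


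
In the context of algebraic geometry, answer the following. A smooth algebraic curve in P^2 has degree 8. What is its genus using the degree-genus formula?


Using the genus formula for smooth plane curves:
g = (d-1)(d-2)/2
g = (8-1)(8-2)/2
g = 7*6/2
g = 42/2 = 21

21


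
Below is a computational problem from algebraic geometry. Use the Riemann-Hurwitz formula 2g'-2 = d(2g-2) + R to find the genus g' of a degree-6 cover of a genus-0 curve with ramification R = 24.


Riemann-Hurwitz formula: 2g' - 2 = d(2g - 2) + R
Given: d = 6, g = 0, R = 24
2g' - 2 = 6*(2*0 - 2) + 24
2g' - 2 = 6*(-2) + 24
2g' - 2 = -12 + 24 = 12
2g' = 14
g' = 7

7


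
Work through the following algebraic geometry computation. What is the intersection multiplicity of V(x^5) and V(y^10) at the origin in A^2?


The intersection multiplicity of V(x^a) and V(y^b) at the origin is:
I(O; V(x^5), V(y^10)) = dim_k(k[x,y]/(x^5, y^10))
A basis for k[x,y]/(x^5, y^10) is the set of monomials x^i * y^j
where 0 <= i < 5 and 0 <= j < 10.
The number of such monomials is 5 * 10 = 50

50


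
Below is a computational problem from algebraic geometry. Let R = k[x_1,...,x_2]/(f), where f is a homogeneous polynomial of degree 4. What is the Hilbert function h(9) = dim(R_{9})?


For R = k[x_1,...,x_n]/(f) with f homogeneous of degree e:
The Hilbert series is (1 - t^e)/(1 - t)^n.
So h(d) = C(d+n-1, n-1) - C(d-e+n-1, n-1) for d >= e.
With n=2, e=4, d=9:
C(9+2-1, 2-1) = C(10, 1) = 10
C(9-4+2-1, 2-1) = C(6, 1) = 6
h(9) = 10 - 6 = 4

4


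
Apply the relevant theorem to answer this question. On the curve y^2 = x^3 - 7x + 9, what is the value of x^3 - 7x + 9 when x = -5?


Compute x^3 - 7x + 9 at x = -5:
x^3 = (-5)^3 = -125
(-7)*x = (-7)*(-5) = 35
Sum: -125 + 35 + 9 = -81

-81


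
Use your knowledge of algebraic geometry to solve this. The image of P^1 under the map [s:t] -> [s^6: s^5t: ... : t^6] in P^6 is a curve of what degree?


The rational normal curve in P^6 is the image of P^1 under the 6-uple Veronese.
A general hyperplane in P^6 pulls back to a degree-6 form on P^1, which has 6 zeros,
so the curve meets a general hyperplane in 6 points. Degree = 6.

6
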